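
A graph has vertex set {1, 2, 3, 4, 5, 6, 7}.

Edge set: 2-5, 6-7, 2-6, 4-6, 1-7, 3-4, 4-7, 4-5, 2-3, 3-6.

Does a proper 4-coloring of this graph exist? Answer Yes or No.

Yes

The chromatic number is 3. 2, 3, 6 form a triangle, so at least 3 colors are needed.
3 colors suffice: 1=red, 2=red, 3=green, 4=red, 5=blue, 6=blue, 7=green.
Since 4 ≥ 3, a proper 4-coloring certainly exists.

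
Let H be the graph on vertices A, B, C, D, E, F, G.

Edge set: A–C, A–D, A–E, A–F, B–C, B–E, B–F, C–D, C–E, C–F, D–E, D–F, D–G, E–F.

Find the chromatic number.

5

A, C, D, E, F are pairwise adjacent (a clique of size 5), so at least 5 colors are needed.
A valid assignment using 5 colors: A=purple, B=green, C=red, D=green, E=blue, F=yellow, G=red. No two adjacent vertices share a color.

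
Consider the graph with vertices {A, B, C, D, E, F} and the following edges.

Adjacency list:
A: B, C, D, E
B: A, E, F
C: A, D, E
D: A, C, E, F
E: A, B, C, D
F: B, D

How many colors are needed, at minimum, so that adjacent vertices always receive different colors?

A, C, D, E form a clique, so at least 4 colors are needed.
One proper 4-coloring: A=1, B=2, C=4, D=2, E=3, F=1. No two adjacent vertices share a color.

4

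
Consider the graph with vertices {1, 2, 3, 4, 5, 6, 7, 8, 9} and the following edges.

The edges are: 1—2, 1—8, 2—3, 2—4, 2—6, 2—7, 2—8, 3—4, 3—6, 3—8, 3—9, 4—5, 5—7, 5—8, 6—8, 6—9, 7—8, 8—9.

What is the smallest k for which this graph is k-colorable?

3, 6, 8, 9 are pairwise adjacent (a clique of size 4), so at least 4 colors are needed.
One proper 4-coloring: 1=green, 2=blue, 3=green, 4=red, 5=blue, 6=yellow, 7=green, 8=red, 9=blue. No two adjacent vertices share a color.

4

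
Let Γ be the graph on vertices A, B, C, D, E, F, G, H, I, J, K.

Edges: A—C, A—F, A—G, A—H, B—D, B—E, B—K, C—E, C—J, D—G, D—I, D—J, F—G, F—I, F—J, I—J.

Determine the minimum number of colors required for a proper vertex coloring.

3

D, I, J form a triangle, so at least 3 colors are needed.
One proper 3-coloring: A=red, B=red, C=blue, D=blue, E=green, F=blue, G=green, H=blue, I=green, J=red, K=blue. Each edge has distinct colors on its endpoints.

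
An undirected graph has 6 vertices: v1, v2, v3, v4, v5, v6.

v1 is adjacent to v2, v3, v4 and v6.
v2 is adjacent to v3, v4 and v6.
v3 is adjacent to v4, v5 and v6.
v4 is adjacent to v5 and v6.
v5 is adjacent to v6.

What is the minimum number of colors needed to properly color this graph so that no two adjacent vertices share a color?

5

v1, v2, v3, v4, v6 form a clique, so at least 5 colors are needed.
5 colors suffice: color red → {v6}; color blue → {v4}; color green → {v3}; color yellow → {v1, v5}; color purple → {v2}. No two adjacent vertices share a color.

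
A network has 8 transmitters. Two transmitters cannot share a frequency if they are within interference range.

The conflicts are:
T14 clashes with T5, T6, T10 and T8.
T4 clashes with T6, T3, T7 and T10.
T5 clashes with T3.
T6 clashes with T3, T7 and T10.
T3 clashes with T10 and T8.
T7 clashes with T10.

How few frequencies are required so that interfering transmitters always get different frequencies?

4

T4, T6, T7, T10 pairwise conflict, so at least 4 frequencies are needed.
A valid assignment using 4 frequencies: T14=1, T4=4, T5=2, T6=2, T3=1, T7=1, T10=3, T8=2. Every pair that conflicts lands in different frequencies.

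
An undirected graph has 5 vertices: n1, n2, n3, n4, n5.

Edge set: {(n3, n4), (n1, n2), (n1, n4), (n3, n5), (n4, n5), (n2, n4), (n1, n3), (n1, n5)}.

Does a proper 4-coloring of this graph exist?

Yes

The chromatic number is 4. n1, n3, n4, n5 are pairwise adjacent (a clique of size 4), so at least 4 colors are needed.
4 colors suffice: n1=1, n2=3, n3=3, n4=2, n5=4.
That is already a proper 4-coloring.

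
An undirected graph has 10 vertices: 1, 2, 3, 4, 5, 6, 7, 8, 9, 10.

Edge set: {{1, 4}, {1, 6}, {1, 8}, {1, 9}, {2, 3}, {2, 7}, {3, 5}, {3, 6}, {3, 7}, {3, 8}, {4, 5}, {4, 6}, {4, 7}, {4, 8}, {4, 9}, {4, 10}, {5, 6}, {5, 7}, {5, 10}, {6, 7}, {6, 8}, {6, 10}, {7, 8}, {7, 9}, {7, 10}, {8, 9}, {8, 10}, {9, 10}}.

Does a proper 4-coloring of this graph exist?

No

4, 5, 6, 7, 10 form a clique, so at least 5 colors are needed.
So 4 colors are not enough.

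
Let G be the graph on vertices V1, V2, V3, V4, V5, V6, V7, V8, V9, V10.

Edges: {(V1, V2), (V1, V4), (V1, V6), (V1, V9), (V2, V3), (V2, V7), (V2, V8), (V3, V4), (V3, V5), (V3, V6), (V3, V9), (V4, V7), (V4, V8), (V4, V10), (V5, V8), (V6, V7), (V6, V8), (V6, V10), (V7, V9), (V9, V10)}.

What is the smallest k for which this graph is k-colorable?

2

V2 and V8 are adjacent, so at least 2 colors are needed.
One proper 2-coloring: V1=1, V2=2, V3=1, V4=2, V5=2, V6=2, V7=1, V8=1, V9=2, V10=1. No two adjacent vertices share a color.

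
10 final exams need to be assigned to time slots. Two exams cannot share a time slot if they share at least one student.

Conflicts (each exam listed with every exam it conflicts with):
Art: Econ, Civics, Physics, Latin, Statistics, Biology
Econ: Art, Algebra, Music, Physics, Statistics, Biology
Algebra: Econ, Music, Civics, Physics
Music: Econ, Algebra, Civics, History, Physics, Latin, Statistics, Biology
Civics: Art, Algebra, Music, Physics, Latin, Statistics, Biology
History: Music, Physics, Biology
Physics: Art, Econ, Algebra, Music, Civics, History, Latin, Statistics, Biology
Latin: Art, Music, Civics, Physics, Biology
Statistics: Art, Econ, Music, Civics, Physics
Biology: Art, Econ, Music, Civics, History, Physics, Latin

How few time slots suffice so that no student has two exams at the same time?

5

Art, Civics, Physics, Latin, Biology are mutually in conflict, so at least 5 time slots are needed.
5 time slots suffice: time slot 1 → {Physics}; time slot 2 → {Art, Music}; time slot 3 → {Algebra, Statistics, Biology}; time slot 4 → {Econ, Civics, History}; time slot 5 → {Latin}. No two conflicting exams share a time slot.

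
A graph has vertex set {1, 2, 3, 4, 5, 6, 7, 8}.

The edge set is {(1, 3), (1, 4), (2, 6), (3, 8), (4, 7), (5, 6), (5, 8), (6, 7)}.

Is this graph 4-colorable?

The chromatic number is 3. The cycle 3-1-4-7-6-5-8-3 has odd length 7, so it cannot be 2-colored; at least 3 colors are needed.
3 colors suffice: color a → {3, 4, 6}; color b → {1, 2, 7, 8}; color c → {5}.
Since 4 ≥ 3, a proper 4-coloring certainly exists.

Yes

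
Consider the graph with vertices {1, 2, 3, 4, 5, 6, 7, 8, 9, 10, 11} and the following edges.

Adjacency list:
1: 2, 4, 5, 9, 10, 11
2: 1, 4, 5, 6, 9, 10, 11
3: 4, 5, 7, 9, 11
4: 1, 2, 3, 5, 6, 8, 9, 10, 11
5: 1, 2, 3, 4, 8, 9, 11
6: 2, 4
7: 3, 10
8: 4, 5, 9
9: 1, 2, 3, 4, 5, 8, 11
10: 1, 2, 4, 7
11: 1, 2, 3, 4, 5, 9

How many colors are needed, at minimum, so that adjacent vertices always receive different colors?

1, 2, 4, 5, 9, 11 are pairwise adjacent (a clique of size 6), so at least 6 colors are needed.
A valid assignment using 6 colors: 1=purple, 2=green, 3=green, 4=red, 5=blue, 6=blue, 7=red, 8=green, 9=yellow, 10=blue, 11=orange. No two adjacent vertices share a color.

6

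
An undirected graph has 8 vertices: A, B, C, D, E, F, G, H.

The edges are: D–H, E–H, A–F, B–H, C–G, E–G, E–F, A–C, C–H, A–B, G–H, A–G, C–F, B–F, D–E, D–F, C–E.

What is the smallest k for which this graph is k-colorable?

4

C, E, G, H are pairwise adjacent (a clique of size 4), so at least 4 colors are needed.
4 colors suffice: color 1 → {F, H}; color 2 → {B, C, D}; color 3 → {A, E}; color 4 → {G}. Every edge joins two different colors.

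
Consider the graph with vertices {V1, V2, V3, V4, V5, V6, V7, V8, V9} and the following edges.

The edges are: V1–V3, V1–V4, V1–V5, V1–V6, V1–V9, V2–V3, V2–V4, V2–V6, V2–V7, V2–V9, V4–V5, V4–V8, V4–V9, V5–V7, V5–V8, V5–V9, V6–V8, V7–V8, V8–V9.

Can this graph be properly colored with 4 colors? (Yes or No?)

The chromatic number is 4. V4, V5, V8, V9 are mutually adjacent (a clique of size 4), so at least 4 colors are needed.
4 colors suffice: color 1 → {V2, V5}; color 2 → {V3, V4, V6, V7}; color 3 → {V1, V8}; color 4 → {V9}.
That is already a proper 4-coloring.

Yes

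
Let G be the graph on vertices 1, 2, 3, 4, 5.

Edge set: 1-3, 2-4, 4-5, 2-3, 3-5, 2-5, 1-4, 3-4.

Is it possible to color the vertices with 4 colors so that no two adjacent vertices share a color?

The chromatic number is 4. 2, 3, 4, 5 are pairwise adjacent (a clique of size 4), so at least 4 colors are needed.
4 colors suffice: color a → {4}; color b → {3}; color c → {1, 2}; color d → {5}.
That is already a proper 4-coloring.

Yes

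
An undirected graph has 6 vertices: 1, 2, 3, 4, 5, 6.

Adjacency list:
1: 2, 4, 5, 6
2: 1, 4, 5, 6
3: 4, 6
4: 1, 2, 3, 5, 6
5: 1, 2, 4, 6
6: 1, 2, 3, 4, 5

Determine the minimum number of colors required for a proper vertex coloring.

5

1, 2, 4, 5, 6 are pairwise adjacent (a clique of size 5), so at least 5 colors are needed.
5 colors suffice: color a → {6}; color b → {4}; color c → {2, 3}; color d → {1}; color e → {5}. Every edge joins two different colors.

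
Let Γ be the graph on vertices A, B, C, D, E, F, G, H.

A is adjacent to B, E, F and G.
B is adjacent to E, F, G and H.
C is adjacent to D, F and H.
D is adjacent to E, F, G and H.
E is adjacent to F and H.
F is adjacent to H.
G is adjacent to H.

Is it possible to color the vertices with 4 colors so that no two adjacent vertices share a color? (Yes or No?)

Yes

The chromatic number is 4. C, D, F, H are mutually adjacent (a clique of size 4), so at least 4 colors are needed.
One proper 4-coloring: A=blue, B=green, C=yellow, D=green, E=yellow, F=red, G=red, H=blue.
That is already a proper 4-coloring.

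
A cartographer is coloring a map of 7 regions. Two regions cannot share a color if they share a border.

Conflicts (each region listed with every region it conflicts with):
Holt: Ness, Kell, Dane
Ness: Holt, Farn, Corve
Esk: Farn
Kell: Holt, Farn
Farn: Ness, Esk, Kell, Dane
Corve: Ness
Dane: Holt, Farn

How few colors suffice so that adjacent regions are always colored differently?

Ness and Farn conflict, so at least 2 colors are needed.
2 colors suffice: color 1 → {Holt, Farn, Corve}; color 2 → {Ness, Esk, Kell, Dane}. No two conflicting regions share a color.

2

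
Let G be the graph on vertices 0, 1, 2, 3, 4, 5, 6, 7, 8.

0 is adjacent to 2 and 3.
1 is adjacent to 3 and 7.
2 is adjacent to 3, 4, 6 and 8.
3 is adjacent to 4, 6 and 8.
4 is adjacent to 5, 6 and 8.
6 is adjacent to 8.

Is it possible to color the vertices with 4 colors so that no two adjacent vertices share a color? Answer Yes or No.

2, 3, 4, 6, 8 are mutually adjacent (a clique of size 5), so at least 5 colors are needed.
So 4 colors are not enough.

No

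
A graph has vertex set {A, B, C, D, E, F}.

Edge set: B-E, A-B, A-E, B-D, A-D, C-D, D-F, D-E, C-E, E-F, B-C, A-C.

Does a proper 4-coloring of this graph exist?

A, B, C, D, E form a clique, so at least 5 colors are needed.
So 4 colors are not enough.

No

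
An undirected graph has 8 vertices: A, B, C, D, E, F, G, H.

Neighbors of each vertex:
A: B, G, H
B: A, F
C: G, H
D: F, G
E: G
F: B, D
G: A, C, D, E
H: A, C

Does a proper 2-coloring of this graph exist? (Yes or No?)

No

The cycle B-A-G-D-F-B has odd length 5, so it cannot be 2-colored; at least 3 colors are needed.
So 2 colors are not enough.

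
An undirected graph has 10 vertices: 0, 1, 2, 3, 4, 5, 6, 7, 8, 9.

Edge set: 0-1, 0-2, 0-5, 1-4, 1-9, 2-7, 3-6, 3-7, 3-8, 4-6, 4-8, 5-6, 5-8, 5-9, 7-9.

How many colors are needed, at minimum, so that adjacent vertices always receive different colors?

The cycle 1-4-8-5-9-1 has odd length 5, so it cannot be 2-colored; at least 3 colors are needed.
3 colors suffice: 0=b, 1=a, 2=c, 3=c, 4=c, 5=a, 6=b, 7=a, 8=b, 9=b. Every edge joins two different colors.

3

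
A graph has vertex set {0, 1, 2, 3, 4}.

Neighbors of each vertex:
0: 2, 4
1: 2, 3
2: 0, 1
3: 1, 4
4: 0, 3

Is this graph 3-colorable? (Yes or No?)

Yes

The chromatic number is 3. The cycle 0-2-1-3-4-0 has odd length 5, so it cannot be 2-colored; at least 3 colors are needed.
3 colors suffice: 0=green, 1=red, 2=blue, 3=blue, 4=red.
That is already a proper 3-coloring.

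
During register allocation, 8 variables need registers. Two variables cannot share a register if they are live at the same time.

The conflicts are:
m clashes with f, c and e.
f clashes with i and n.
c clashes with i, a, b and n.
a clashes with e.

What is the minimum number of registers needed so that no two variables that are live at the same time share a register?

2

m and e conflict, so at least 2 registers are needed.
A valid assignment using 2 registers: m=2, f=1, c=1, i=2, a=2, e=1, b=2, n=2. Every pair that conflicts lands in different registers.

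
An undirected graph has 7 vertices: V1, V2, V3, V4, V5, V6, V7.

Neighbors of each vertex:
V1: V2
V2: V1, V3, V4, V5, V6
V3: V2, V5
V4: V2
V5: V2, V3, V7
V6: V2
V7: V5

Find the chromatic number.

V2, V3, V5 are mutually adjacent, so at least 3 colors are needed.
One proper 3-coloring: V1=B, V2=R, V3=G, V4=B, V5=B, V6=B, V7=R. Each edge has distinct colors on its endpoints.

3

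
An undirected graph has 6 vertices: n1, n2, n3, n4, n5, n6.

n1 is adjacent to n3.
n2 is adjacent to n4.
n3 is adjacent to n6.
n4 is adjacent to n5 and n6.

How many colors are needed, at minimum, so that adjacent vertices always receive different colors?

2

n2 and n4 are adjacent, so at least 2 colors are needed.
2 colors suffice: color red → {n3, n4}; color blue → {n1, n2, n5, n6}. Every edge joins two different colors.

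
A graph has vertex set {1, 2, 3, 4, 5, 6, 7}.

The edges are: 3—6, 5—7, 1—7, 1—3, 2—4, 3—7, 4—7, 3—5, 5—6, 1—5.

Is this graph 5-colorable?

The chromatic number is 4. 1, 3, 5, 7 are pairwise adjacent (a clique of size 4), so at least 4 colors are needed.
4 colors suffice: color red → {2, 6, 7}; color blue → {3, 4}; color green → {5}; color yellow → {1}.
Since 5 ≥ 4, a proper 5-coloring certainly exists.

Yes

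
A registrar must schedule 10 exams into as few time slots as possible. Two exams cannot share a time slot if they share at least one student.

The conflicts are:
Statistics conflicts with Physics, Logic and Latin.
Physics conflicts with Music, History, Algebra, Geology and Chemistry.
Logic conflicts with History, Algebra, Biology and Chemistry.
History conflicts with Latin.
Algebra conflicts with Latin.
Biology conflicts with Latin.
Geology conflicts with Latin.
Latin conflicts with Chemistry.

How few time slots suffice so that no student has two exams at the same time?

Latin and Chemistry conflict, so at least 2 time slots are needed.
2 time slots suffice: time slot 1 → {Physics, Logic, Latin}; time slot 2 → {Statistics, Music, History, Algebra, Biology, Geology, Chemistry}. Every pair that conflicts lands in different time slots.

2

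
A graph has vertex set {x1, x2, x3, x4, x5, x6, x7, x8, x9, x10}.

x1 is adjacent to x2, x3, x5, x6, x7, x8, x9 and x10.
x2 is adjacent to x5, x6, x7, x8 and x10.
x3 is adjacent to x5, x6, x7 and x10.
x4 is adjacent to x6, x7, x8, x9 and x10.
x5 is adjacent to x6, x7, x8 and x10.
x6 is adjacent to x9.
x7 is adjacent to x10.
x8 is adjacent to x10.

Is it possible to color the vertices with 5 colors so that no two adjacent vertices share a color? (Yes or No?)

Yes

The chromatic number is 5. x1, x3, x5, x7, x10 form a clique, so at least 5 colors are needed.
One proper 5-coloring: x1=1, x2=5, x3=5, x4=1, x5=3, x6=2, x7=4, x8=4, x9=3, x10=2.
That is already a proper 5-coloring.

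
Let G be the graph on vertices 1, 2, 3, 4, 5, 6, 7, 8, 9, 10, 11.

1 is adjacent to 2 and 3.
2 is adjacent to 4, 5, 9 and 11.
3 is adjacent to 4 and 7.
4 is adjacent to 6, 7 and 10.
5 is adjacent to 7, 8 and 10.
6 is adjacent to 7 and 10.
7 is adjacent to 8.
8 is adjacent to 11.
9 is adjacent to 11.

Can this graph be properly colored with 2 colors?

4, 6, 10 are pairwise adjacent, so at least 3 colors are needed.
So 2 colors are not enough.

No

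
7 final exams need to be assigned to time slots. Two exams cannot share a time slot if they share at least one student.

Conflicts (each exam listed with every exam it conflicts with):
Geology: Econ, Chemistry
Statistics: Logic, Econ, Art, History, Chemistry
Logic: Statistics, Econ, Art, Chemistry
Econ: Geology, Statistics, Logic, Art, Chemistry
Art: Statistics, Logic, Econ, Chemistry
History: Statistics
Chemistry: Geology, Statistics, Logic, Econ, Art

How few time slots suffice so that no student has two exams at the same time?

5

Statistics, Logic, Econ, Art, Chemistry are mutually in conflict, so at least 5 time slots are needed.
5 time slots suffice: time slot 1 → {History, Chemistry}; time slot 2 → {Econ}; time slot 3 → {Geology, Statistics}; time slot 4 → {Art}; time slot 5 → {Logic}. Each listed conflict is separated.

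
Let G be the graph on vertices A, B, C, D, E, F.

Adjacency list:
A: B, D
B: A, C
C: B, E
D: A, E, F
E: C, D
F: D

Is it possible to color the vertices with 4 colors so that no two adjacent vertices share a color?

The chromatic number is 3. The cycle C-E-D-A-B-C has odd length 5, so it cannot be 2-colored; at least 3 colors are needed.
One proper 3-coloring: A=3, B=2, C=1, D=1, E=2, F=2.
Since 4 ≥ 3, a proper 4-coloring certainly exists.

Yes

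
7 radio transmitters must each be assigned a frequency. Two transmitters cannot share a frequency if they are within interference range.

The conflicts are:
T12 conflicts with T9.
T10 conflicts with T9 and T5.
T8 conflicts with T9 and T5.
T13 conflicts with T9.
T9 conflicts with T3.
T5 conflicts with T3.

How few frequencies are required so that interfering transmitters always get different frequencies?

2

T10 and T5 conflict, so at least 2 frequencies are needed.
2 frequencies suffice: frequency 1 → {T9, T5}; frequency 2 → {T12, T10, T8, T13, T3}. Each listed conflict is separated.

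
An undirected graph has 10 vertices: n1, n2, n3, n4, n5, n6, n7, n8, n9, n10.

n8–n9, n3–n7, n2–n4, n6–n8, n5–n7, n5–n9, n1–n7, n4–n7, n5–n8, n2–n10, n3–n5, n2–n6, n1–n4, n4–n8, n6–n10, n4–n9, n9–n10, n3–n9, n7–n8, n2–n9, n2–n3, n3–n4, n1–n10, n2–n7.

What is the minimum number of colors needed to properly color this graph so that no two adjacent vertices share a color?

4

n2, n3, n4, n7 are pairwise adjacent (a clique of size 4), so at least 4 colors are needed.
4 colors suffice: color 1 → {n6, n7, n9}; color 2 → {n1, n2, n8}; color 3 → {n4, n5, n10}; color 4 → {n3}. Each edge has distinct colors on its endpoints.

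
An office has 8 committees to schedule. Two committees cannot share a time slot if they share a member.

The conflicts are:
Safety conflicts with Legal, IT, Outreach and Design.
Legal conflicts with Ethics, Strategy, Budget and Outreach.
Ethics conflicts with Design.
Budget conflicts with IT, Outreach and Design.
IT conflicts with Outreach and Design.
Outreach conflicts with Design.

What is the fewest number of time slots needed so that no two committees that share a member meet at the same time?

4

Budget, IT, Outreach, Design pairwise conflict, so at least 4 time slots are needed.
4 time slots suffice: time slot 1 → {Legal, Design}; time slot 2 → {Ethics, Strategy, Outreach}; time slot 3 → {IT}; time slot 4 → {Safety, Budget}. Every pair that conflicts lands in different time slots.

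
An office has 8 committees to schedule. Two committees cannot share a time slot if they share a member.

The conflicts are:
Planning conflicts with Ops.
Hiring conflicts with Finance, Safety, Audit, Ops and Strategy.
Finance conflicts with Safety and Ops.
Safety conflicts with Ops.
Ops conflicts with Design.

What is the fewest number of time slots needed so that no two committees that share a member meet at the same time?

4

Hiring, Finance, Safety, Ops are mutually in conflict, so at least 4 time slots are needed.
4 time slots suffice: time slot 1 → {Planning, Hiring, Design}; time slot 2 → {Audit, Ops, Strategy}; time slot 3 → {Safety}; time slot 4 → {Finance}. Each listed conflict is separated.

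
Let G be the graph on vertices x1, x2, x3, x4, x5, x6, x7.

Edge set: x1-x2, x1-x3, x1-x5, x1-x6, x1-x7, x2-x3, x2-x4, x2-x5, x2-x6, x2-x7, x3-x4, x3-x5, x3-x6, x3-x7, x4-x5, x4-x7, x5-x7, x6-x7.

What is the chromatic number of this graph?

5

x2, x3, x4, x5, x7 form a clique, so at least 5 colors are needed.
One proper 5-coloring: x1=4, x2=1, x3=2, x4=4, x5=5, x6=5, x7=3. Each edge has distinct colors on its endpoints.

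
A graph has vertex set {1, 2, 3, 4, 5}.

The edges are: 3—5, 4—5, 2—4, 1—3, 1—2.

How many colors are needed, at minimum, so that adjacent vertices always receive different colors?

The cycle 5-3-1-2-4-5 has odd length 5, so it cannot be 2-colored; at least 3 colors are needed.
3 colors suffice: 1=a, 2=b, 3=b, 4=a, 5=c. Every edge joins two different colors.

3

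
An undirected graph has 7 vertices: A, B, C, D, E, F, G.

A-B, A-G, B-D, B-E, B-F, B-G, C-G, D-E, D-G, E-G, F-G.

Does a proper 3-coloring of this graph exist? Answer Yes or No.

No

B, D, E, G form a clique, so at least 4 colors are needed.
So 3 colors are not enough.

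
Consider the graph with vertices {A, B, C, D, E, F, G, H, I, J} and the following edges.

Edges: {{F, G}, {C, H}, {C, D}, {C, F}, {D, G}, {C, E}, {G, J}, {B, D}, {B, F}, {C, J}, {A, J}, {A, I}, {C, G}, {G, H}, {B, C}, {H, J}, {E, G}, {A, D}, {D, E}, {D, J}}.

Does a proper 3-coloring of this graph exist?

C, D, G, J are mutually adjacent (a clique of size 4), so at least 4 colors are needed.
So 3 colors are not enough.

No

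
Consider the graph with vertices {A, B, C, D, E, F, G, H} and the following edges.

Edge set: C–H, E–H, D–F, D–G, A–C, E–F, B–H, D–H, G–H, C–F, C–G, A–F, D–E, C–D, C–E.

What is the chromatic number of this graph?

C, D, E, F form a clique, so at least 4 colors are needed.
One proper 4-coloring: A=green, B=red, C=red, D=green, E=yellow, F=blue, G=yellow, H=blue. Every edge joins two different colors.

4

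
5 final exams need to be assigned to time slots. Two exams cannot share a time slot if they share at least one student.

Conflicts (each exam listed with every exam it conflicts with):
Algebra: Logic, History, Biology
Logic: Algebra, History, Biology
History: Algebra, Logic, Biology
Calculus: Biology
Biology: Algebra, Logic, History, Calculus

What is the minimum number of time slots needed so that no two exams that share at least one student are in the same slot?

Algebra, Logic, History, Biology all conflict with each other, so at least 4 time slots are needed.
4 time slots suffice: Algebra=4, Logic=2, History=3, Calculus=2, Biology=1. No two conflicting exams share a time slot.

4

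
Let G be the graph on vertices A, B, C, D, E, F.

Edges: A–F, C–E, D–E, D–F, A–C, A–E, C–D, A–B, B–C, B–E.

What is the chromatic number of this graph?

A, B, C, E are mutually adjacent (a clique of size 4), so at least 4 colors are needed.
4 colors suffice: color 1 → {E, F}; color 2 → {C}; color 3 → {A, D}; color 4 → {B}. Each edge has distinct colors on its endpoints.

4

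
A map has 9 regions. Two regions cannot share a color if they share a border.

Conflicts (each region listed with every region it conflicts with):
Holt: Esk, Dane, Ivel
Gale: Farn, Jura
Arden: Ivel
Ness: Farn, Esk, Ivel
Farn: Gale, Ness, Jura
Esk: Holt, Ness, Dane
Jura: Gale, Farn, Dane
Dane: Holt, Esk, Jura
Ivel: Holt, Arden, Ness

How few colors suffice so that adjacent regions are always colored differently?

Gale, Farn, Jura all conflict with each other, so at least 3 colors are needed.
3 colors suffice: color 1 → {Farn, Dane, Ivel}; color 2 → {Arden, Esk, Jura}; color 3 → {Holt, Gale, Ness}. Each listed conflict is separated.

3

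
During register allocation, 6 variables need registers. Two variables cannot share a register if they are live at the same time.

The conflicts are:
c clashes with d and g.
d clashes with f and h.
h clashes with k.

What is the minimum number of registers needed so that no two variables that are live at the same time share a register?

d and f conflict, so at least 2 registers are needed.
2 registers suffice: c=2, d=1, f=2, h=2, k=1, g=1. Each listed conflict is separated.

2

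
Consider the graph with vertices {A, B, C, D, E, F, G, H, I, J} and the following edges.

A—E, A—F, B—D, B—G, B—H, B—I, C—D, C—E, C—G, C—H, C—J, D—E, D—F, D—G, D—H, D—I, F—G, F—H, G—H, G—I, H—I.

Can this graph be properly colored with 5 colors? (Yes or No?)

Yes

The chromatic number is 5. B, D, G, H, I are pairwise adjacent (a clique of size 5), so at least 5 colors are needed.
5 colors suffice: color 1 → {A, D, J}; color 2 → {E, H}; color 3 → {G}; color 4 → {B, C, F}; color 5 → {I}.
That is already a proper 5-coloring.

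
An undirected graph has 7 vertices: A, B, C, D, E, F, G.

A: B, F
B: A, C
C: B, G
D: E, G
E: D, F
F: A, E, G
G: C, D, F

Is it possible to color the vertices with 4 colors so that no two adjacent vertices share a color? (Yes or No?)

Yes

The chromatic number is 3. The cycle B-C-G-F-A-B has odd length 5, so it cannot be 2-colored; at least 3 colors are needed.
3 colors suffice: A=red, B=green, C=blue, D=blue, E=red, F=blue, G=red.
Since 4 ≥ 3, a proper 4-coloring certainly exists.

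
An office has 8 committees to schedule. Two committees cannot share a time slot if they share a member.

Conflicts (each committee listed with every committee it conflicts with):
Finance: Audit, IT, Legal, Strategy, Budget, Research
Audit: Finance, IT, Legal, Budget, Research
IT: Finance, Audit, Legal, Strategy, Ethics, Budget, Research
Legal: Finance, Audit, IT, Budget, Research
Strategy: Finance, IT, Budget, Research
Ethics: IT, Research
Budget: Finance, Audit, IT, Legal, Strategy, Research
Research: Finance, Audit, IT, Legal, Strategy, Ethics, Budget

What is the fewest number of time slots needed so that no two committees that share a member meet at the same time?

6

Finance, Audit, IT, Legal, Budget, Research pairwise conflict, so at least 6 time slots are needed.
6 time slots suffice: Finance=3, Audit=5, IT=1, Legal=6, Strategy=5, Ethics=3, Budget=4, Research=2. Every pair that conflicts lands in different time slots.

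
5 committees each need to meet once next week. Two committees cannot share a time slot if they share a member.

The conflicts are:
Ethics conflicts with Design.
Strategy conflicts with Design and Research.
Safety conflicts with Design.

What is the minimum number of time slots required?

2

Strategy and Design conflict, so at least 2 time slots are needed.
2 time slots suffice: Ethics=2, Strategy=2, Safety=2, Design=1, Research=1. Every pair that conflicts lands in different time slots.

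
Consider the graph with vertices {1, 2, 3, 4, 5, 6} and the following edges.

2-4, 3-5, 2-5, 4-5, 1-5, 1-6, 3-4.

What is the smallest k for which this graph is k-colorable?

3, 4, 5 are mutually adjacent, so at least 3 colors are needed.
One proper 3-coloring: 1=b, 2=c, 3=c, 4=b, 5=a, 6=a. Each edge has distinct colors on its endpoints.

3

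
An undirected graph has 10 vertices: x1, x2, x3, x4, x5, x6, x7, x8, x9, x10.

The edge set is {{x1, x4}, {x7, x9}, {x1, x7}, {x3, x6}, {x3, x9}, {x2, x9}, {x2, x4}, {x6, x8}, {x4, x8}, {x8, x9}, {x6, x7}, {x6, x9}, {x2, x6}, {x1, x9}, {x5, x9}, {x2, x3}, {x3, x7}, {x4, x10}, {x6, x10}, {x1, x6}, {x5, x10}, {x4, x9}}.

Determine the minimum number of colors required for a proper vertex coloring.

x1, x6, x7, x9 are mutually adjacent (a clique of size 4), so at least 4 colors are needed.
A valid assignment using 4 colors: x1=3, x2=4, x3=3, x4=2, x5=2, x6=2, x7=4, x8=3, x9=1, x10=1. No two adjacent vertices share a color.

4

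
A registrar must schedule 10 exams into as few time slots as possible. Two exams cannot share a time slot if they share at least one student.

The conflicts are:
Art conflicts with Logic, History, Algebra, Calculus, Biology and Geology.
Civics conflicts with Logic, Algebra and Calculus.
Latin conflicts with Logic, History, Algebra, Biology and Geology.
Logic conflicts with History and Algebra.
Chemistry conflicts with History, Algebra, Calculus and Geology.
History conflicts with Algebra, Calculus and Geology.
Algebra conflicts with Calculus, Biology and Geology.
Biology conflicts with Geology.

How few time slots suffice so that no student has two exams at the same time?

4

Art, History, Algebra, Geology all conflict with each other, so at least 4 time slots are needed.
4 time slots suffice: time slot 1 → {Algebra}; time slot 2 → {Civics, History, Biology}; time slot 3 → {Logic, Calculus, Geology}; time slot 4 → {Art, Latin, Chemistry}. Every pair that conflicts lands in different time slots.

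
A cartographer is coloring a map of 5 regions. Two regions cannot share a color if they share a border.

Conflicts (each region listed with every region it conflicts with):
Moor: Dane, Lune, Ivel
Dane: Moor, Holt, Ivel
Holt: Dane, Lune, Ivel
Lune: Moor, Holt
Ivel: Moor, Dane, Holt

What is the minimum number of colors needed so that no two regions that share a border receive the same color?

3

Moor, Dane, Ivel pairwise conflict, so at least 3 colors are needed.
3 colors suffice: color 1 → {Dane, Lune}; color 2 → {Moor, Holt}; color 3 → {Ivel}. Each listed conflict is separated.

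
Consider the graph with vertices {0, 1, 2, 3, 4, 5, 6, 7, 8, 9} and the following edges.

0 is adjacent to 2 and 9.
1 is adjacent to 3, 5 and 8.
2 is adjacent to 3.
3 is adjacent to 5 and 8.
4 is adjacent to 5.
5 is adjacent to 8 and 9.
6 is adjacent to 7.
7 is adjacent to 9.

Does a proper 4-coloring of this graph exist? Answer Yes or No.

The chromatic number is 4. 1, 3, 5, 8 form a clique, so at least 4 colors are needed.
A valid assignment using 4 colors: 0=red, 1=yellow, 2=green, 3=blue, 4=blue, 5=red, 6=blue, 7=red, 8=green, 9=blue.
That is already a proper 4-coloring.

Yes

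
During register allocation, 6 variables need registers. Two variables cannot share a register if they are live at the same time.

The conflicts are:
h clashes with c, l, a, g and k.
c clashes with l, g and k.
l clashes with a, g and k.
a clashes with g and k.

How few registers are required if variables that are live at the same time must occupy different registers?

4

h, l, a, k pairwise conflict, so at least 4 registers are needed.
4 registers suffice: register 1 → {h}; register 2 → {l}; register 3 → {g, k}; register 4 → {c, a}. Each listed conflict is separated.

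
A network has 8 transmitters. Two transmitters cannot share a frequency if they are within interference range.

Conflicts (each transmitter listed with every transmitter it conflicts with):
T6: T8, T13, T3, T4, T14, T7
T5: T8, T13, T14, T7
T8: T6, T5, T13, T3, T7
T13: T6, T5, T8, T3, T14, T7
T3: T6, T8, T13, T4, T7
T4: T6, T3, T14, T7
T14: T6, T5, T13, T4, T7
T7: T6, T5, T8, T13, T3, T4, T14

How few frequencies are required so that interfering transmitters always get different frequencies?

5

T6, T8, T13, T3, T7 pairwise conflict, so at least 5 frequencies are needed.
5 frequencies suffice: frequency 1 → {T7}; frequency 2 → {T13, T4}; frequency 3 → {T6, T5}; frequency 4 → {T3, T14}; frequency 5 → {T8}. No two conflicting transmitters share a frequency.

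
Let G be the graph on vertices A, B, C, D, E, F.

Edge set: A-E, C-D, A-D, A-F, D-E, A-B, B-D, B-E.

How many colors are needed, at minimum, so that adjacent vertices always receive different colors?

4

A, B, D, E are mutually adjacent (a clique of size 4), so at least 4 colors are needed.
4 colors suffice: color red → {A, C}; color blue → {D, F}; color green → {E}; color yellow → {B}. Every edge joins two different colors.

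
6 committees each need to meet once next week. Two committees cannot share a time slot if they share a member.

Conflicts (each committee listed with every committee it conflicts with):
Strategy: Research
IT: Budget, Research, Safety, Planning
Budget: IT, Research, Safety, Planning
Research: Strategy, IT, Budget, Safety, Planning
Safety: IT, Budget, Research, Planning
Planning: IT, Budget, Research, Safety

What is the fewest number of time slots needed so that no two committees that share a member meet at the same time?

IT, Budget, Research, Safety, Planning are mutually in conflict, so at least 5 time slots are needed.
5 time slots suffice: time slot 1 → {Research}; time slot 2 → {Strategy, Planning}; time slot 3 → {IT}; time slot 4 → {Budget}; time slot 5 → {Safety}. No two conflicting committees share a time slot.

5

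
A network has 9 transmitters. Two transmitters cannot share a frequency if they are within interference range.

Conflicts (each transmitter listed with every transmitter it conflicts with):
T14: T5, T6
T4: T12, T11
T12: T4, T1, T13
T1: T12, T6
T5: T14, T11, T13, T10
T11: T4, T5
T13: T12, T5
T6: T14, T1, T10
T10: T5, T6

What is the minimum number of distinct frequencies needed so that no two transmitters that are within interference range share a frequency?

The cycle T12-T13-T5-T11-T4-T12 has odd length 5, so it cannot be 2-colored; at least 3 frequencies are needed.
Using 3 frequencies: T14=2, T4=3, T12=1, T1=2, T5=1, T11=2, T13=2, T6=1, T10=2. Every pair that conflicts lands in different frequencies.

3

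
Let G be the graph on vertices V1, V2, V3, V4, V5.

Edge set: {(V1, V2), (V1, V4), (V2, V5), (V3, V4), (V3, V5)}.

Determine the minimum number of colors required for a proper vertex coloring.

3

The cycle V2-V5-V3-V4-V1-V2 has odd length 5, so it cannot be 2-colored; at least 3 colors are needed.
3 colors suffice: color 1 → {V1, V3}; color 2 → {V4, V5}; color 3 → {V2}. Every edge joins two different colors.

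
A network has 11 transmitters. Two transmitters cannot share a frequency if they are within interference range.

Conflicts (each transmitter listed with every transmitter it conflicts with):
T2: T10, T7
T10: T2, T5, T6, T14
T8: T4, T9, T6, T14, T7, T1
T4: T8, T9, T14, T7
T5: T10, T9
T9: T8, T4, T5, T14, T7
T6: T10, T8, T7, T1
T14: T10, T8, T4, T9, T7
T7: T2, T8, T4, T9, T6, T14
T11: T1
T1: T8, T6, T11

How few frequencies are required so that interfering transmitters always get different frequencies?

5

T8, T4, T9, T14, T7 pairwise conflict, so at least 5 frequencies are needed.
5 frequencies suffice: frequency 1 → {T10, T8, T11}; frequency 2 → {T5, T7, T1}; frequency 3 → {T2, T9, T6}; frequency 4 → {T14}; frequency 5 → {T4}. Every pair that conflicts lands in different frequencies.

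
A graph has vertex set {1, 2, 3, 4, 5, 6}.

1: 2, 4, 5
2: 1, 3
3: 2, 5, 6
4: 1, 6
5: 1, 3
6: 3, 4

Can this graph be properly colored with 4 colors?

The chromatic number is 3. The cycle 3-6-4-1-5-3 has odd length 5, so it cannot be 2-colored; at least 3 colors are needed.
3 colors suffice: color red → {1, 3}; color blue → {2, 4, 5}; color green → {6}.
Since 4 ≥ 3, a proper 4-coloring certainly exists.

Yes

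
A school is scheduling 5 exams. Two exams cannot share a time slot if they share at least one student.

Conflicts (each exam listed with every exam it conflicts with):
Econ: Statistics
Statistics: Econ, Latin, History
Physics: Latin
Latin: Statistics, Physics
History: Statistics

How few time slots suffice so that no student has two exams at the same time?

Statistics and Latin conflict, so at least 2 time slots are needed.
A valid assignment using 2 time slots: Econ=2, Statistics=1, Physics=1, Latin=2, History=2. Each listed conflict is separated.

2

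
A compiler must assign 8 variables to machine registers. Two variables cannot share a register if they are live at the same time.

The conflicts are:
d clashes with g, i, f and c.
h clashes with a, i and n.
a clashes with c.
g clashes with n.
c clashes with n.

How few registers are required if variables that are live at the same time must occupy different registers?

3

The cycle g-d-i-h-n-g has odd length 5, so it cannot be 2-colored; at least 3 registers are needed.
3 registers suffice: register 1 → {d, a, n}; register 2 → {h, g, f, c}; register 3 → {i}. No two conflicting variables share a register.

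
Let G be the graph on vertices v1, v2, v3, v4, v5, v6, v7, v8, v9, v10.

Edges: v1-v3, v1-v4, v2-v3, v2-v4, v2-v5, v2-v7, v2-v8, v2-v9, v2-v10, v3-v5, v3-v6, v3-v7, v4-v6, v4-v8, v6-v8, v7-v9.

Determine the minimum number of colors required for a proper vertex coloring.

v2, v3, v7 are mutually adjacent, so at least 3 colors are needed.
3 colors suffice: color R → {v1, v2, v6}; color B → {v3, v4, v9, v10}; color G → {v5, v7, v8}. Every edge joins two different colors.

3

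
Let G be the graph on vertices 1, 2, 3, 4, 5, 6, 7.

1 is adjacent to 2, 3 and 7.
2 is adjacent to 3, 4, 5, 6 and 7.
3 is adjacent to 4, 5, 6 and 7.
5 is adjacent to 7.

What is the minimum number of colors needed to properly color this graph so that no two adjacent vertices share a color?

2, 3, 5, 7 are mutually adjacent (a clique of size 4), so at least 4 colors are needed.
A valid assignment using 4 colors: 1=yellow, 2=blue, 3=red, 4=green, 5=yellow, 6=green, 7=green. No two adjacent vertices share a color.

4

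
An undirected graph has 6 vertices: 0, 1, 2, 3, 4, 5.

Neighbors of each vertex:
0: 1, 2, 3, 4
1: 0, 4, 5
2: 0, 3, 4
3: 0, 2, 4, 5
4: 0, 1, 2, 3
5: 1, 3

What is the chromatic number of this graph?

0, 2, 3, 4 are mutually adjacent (a clique of size 4), so at least 4 colors are needed.
4 colors suffice: color red → {1, 3}; color blue → {0, 5}; color green → {4}; color yellow → {2}. Every edge joins two different colors.

4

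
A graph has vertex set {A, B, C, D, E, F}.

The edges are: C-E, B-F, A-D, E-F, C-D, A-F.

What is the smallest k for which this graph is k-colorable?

The cycle E-C-D-A-F-E has odd length 5, so it cannot be 2-colored; at least 3 colors are needed.
One proper 3-coloring: A=2, B=2, C=3, D=1, E=2, F=1. Every edge joins two different colors.

3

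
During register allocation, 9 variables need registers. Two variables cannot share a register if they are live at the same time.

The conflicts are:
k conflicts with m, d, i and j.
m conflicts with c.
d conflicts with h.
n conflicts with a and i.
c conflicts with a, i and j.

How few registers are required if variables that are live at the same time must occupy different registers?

2

d and h conflict, so at least 2 registers are needed.
Using 2 registers: k=1, m=2, d=2, n=1, c=1, a=2, i=2, h=1, j=2. Every pair that conflicts lands in different registers.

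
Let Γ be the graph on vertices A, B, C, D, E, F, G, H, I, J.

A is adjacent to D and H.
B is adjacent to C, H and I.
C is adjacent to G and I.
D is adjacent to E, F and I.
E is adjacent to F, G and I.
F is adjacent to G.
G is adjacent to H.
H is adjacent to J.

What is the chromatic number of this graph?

3

B, C, I form a triangle, so at least 3 colors are needed.
A valid assignment using 3 colors: A=3, B=2, C=1, D=2, E=1, F=3, G=2, H=1, I=3, J=2. Each edge has distinct colors on its endpoints.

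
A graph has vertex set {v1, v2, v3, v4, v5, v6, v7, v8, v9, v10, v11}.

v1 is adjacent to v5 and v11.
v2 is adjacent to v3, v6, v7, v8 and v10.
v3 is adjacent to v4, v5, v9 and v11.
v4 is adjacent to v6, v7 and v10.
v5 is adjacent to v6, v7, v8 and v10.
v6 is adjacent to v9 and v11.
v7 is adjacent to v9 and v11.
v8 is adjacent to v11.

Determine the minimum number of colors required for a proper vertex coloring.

v5 and v8 are adjacent, so at least 2 colors are needed.
One proper 2-coloring: v1=2, v2=1, v3=2, v4=1, v5=1, v6=2, v7=2, v8=2, v9=1, v10=2, v11=1. Each edge has distinct colors on its endpoints.

2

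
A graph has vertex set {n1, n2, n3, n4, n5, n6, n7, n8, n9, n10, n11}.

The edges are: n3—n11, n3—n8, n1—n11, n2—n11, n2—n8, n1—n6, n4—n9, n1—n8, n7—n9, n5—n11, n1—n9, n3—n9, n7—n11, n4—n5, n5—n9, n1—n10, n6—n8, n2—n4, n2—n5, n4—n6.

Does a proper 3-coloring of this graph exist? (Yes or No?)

The chromatic number is 3. n1, n6, n8 form a triangle, so at least 3 colors are needed.
3 colors suffice: color 1 → {n1, n3, n5, n7}; color 2 → {n2, n6, n9, n10}; color 3 → {n4, n8, n11}.
That is already a proper 3-coloring.

Yes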